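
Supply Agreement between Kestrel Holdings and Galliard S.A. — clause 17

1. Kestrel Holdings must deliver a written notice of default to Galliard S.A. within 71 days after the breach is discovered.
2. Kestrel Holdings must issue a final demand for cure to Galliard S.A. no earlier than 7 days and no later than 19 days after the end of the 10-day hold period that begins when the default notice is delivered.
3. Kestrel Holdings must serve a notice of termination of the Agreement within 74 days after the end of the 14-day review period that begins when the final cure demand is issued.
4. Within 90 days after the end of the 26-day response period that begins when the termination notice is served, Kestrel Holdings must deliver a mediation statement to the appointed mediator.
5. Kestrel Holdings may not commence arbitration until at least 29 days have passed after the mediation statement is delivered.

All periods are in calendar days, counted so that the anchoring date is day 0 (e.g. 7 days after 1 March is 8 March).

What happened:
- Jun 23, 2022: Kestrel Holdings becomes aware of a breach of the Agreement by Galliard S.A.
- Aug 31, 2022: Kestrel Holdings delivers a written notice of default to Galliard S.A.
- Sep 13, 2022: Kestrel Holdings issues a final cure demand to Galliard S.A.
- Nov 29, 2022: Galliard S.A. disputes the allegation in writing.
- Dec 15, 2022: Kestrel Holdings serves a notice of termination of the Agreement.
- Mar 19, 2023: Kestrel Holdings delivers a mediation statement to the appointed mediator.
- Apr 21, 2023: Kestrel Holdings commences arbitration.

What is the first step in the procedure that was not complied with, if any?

Step 2

Step 1: 71 days after Jun 23, 2022 (when the breach is discovered) is Sep 2, 2022; Aug 31, 2022 is within that limit.
Step 2: the window is 7–19 days after Sep 10, 2022 (end of the 10-day hold period, which began when the default notice is delivered on Aug 31, 2022), so Sep 17, 2022 through Sep 29, 2022; done Sep 13, 2022 — 4 days before the window opened.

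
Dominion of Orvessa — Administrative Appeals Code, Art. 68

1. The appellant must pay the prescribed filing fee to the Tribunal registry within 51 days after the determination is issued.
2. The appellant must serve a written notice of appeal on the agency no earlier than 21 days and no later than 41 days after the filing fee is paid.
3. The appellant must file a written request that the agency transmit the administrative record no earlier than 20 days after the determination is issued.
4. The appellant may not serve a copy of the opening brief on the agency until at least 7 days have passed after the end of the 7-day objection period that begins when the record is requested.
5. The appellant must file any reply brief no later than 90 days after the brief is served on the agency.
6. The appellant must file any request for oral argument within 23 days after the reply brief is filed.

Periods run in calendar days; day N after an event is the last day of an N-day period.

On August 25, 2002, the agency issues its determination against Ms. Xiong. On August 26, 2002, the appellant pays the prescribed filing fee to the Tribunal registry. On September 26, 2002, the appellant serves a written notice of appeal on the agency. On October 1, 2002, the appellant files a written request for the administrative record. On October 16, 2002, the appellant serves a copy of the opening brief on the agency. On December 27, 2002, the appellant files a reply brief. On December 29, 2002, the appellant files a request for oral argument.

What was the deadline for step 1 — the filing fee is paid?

October 15, 2002

Step 1 runs from August 25, 2002, when the determination is issued. 51 days after August 25, 2002 is October 15, 2002.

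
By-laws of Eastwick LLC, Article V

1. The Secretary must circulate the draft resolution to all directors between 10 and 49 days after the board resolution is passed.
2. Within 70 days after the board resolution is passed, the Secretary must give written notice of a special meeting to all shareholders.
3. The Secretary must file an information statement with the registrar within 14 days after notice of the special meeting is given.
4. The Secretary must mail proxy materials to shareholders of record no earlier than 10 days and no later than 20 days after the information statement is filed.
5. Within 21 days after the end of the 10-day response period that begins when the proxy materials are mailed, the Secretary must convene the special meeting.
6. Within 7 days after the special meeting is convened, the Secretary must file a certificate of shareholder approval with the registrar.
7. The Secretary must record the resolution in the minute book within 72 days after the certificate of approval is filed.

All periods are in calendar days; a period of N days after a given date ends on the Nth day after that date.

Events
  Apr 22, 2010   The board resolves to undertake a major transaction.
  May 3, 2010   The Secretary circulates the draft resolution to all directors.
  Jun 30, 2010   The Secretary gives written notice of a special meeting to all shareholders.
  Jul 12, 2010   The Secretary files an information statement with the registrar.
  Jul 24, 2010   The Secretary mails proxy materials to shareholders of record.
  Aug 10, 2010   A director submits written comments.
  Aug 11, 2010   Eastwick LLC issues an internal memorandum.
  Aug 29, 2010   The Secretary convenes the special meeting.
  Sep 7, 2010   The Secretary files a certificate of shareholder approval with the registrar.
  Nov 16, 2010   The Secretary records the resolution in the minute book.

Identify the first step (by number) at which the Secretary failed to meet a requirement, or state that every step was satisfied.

Step 1 — 10 and 49 days from Apr 22, 2010 (when the board resolution is passed) are May 2, 2010 and Jun 10, 2010 respectively; done May 3, 2010 — within the window.
Step 2 — counting 70 days from Apr 22, 2010 (when the board resolution is passed) gives a deadline of Jul 1, 2010; completed Jun 30, 2010, before the deadline.
Step 3 — counting 14 days from Jun 30, 2010 (when notice of the special meeting is given) gives a deadline of Jul 14, 2010; done Jul 12, 2010 — timely.
Step 4 — 10 and 20 days from Jul 12, 2010 (when the information statement is filed) are Jul 22, 2010 and Aug 1, 2010 respectively; done Jul 24, 2010 — within the window.
Step 5 — counting 21 days from Aug 3, 2010 (end of the 10-day response period, which began when the proxy materials are mailed on Jul 24, 2010) gives a deadline of Aug 24, 2010; Aug 29, 2010 misses that deadline by 5 days.
No need to go further; step 5 was not satisfied.

Step 5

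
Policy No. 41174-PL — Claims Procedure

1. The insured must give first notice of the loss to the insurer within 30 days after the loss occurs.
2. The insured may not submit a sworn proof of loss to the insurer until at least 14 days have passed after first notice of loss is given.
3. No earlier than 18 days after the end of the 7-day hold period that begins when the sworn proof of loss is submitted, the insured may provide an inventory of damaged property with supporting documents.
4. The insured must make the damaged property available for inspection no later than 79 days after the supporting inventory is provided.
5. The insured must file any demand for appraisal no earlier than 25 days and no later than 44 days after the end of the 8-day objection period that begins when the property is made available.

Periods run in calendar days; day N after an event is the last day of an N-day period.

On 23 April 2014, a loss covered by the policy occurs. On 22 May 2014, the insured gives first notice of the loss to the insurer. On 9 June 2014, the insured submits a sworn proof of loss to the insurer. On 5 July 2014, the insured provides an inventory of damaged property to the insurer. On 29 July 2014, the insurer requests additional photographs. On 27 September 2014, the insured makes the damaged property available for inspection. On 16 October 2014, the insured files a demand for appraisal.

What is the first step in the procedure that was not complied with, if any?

Step 1 — counting 30 days from 23 April 2014 (when the loss occurs) gives a deadline of 23 May 2014; completed 22 May 2014, before the deadline.
Step 2 — must wait 14 days from 22 May 2014 (when first notice of loss is given), so not before 5 June 2014; done 9 June 2014 — permitted.
Step 3 — must wait 18 days from 16 June 2014 (end of the 7-day hold period, which began when the sworn proof of loss is submitted on 9 June 2014), so not before 4 July 2014; done 5 July 2014 — permitted.
Step 4 — counting 79 days from 5 July 2014 (when the supporting inventory is provided) gives a deadline of 22 September 2014; done 27 September 2014 — 5 days late.
The analysis stops there.

Step 4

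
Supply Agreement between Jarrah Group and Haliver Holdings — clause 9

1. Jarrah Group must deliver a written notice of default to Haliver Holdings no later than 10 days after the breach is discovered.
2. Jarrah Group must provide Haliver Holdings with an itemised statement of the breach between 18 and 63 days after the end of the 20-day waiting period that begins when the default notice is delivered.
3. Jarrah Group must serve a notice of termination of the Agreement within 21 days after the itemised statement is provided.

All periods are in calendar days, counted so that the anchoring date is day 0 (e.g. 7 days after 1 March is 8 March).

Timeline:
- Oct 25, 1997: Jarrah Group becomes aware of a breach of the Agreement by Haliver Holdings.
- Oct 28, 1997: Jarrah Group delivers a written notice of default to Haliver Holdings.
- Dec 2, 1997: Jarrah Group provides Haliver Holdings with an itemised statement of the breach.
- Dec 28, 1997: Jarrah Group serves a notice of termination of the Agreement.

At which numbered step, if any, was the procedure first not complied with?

(1) due by Oct 25, 1997 + 10 days = Nov 4, 1997; Oct 28, 1997 is within that limit.
(2) the permitted window runs from Nov 17, 1997 + 18 = Dec 5, 1997 to Nov 17, 1997 + 63 = Jan 19, 1998; done Dec 2, 1997 — 3 days before the window opened.

Step 2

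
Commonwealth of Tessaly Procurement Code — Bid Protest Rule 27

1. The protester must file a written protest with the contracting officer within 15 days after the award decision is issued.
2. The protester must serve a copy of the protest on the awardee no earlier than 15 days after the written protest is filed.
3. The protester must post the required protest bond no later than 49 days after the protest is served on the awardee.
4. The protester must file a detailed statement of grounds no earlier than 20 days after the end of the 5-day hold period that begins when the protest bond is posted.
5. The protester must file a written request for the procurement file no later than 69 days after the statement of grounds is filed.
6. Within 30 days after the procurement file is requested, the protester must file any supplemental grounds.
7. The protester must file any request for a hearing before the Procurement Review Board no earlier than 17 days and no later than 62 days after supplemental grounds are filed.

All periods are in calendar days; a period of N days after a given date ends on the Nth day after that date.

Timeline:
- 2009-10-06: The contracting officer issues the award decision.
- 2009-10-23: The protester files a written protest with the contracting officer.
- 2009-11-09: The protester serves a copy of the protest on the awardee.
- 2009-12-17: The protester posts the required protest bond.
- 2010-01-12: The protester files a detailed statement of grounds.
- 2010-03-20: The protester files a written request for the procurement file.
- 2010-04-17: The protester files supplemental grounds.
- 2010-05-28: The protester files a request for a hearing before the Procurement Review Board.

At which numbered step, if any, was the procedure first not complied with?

Step 1

Step 1: 15 days after 2009-10-06 (when the award decision is issued) is 2009-10-21; not done until 2009-10-23, 2 days after the deadline.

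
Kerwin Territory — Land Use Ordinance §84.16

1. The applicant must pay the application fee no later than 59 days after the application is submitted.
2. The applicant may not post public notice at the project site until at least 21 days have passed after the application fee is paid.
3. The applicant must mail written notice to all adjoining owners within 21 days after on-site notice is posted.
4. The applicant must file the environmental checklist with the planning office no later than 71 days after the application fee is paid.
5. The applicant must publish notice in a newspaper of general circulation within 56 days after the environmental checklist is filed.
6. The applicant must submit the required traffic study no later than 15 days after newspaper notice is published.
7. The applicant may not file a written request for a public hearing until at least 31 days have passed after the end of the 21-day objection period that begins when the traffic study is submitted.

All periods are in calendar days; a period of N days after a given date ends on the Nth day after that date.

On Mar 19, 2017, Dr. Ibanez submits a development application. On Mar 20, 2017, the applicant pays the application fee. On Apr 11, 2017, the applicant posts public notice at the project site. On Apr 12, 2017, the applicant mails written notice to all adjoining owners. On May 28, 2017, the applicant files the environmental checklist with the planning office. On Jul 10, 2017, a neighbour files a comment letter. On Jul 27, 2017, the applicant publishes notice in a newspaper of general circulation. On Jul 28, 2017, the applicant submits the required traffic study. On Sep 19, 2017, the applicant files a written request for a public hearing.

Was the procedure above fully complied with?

No

Step 1: 59 days after Mar 19, 2017 (when the application is submitted) is May 17, 2017; completed Mar 20, 2017, before the deadline.
Step 2: the earliest permitted date is 21 days after Mar 20, 2017 (when the application fee is paid), i.e. Apr 10, 2017; Apr 11, 2017 is on or after that date.
Step 3: 21 days after Apr 11, 2017 (when on-site notice is posted) is May 2, 2017; completed Apr 12, 2017, before the deadline.
Step 4: 71 days after Mar 20, 2017 (when the application fee is paid) is May 30, 2017; May 28, 2017 is within that limit.
Step 5: 56 days after May 28, 2017 (when the environmental checklist is filed) is Jul 23, 2017; Jul 27, 2017 misses that deadline by 4 days.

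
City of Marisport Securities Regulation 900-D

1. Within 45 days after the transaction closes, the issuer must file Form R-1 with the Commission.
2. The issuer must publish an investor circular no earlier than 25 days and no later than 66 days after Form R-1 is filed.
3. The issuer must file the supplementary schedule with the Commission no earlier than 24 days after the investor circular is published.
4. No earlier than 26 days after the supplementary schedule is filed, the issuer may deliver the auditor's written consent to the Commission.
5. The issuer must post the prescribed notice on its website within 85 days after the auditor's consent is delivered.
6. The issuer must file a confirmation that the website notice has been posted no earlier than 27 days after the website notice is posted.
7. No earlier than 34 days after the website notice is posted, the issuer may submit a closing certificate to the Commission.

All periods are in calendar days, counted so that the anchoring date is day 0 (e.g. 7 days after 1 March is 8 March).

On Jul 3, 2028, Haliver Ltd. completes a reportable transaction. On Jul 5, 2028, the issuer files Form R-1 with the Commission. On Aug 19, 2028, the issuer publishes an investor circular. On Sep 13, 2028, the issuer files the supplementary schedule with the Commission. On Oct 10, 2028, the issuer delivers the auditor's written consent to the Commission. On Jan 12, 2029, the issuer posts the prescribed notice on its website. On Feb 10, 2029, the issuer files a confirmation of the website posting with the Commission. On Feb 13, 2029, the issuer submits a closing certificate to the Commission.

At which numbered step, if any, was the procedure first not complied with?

Step 5

Step 1 — counting 45 days from Jul 3, 2028 (when the transaction closes) gives a deadline of Aug 17, 2028; Jul 5, 2028 is within that limit.
Step 2 — 25 and 66 days from Jul 5, 2028 (when Form R-1 is filed) are Jul 30, 2028 and Sep 9, 2028 respectively; done Aug 19, 2028, which is between those dates.
Step 3 — must wait 24 days from Aug 19, 2028 (when the investor circular is published), so not before Sep 12, 2028; done Sep 13, 2028, after the minimum wait.
Step 4 — must wait 26 days from Sep 13, 2028 (when the supplementary schedule is filed), so not before Oct 9, 2028; Oct 10, 2028 is on or after that date.
Step 5 — counting 85 days from Oct 10, 2028 (when the auditor's consent is delivered) gives a deadline of Jan 3, 2029; not done until Jan 12, 2029, 9 days after the deadline.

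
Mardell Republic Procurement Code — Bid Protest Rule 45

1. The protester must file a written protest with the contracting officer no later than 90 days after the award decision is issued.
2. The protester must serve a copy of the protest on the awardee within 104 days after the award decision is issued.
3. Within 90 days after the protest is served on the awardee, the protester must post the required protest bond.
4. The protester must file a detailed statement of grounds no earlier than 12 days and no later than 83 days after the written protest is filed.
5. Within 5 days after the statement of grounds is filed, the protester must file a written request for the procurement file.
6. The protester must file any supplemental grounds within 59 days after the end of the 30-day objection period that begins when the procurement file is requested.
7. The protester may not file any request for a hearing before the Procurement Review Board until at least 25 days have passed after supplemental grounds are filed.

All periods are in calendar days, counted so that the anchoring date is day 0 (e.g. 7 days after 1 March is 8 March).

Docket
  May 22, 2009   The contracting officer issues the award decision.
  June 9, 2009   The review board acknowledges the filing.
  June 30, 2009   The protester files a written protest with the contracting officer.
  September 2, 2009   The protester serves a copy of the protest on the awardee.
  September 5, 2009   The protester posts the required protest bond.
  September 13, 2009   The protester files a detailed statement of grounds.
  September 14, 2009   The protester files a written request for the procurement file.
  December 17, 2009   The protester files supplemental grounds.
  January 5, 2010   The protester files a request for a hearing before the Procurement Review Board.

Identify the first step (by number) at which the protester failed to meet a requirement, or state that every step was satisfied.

Step 6

(1) due by May 22, 2009 + 90 days = August 20, 2009; completed June 30, 2009, before the deadline.
(2) due by May 22, 2009 + 104 days = September 3, 2009; completed September 2, 2009, before the deadline.
(3) due by September 2, 2009 + 90 days = December 1, 2009; done September 5, 2009 — timely.
(4) the permitted window runs from June 30, 2009 + 12 = July 12, 2009 to June 30, 2009 + 83 = September 21, 2009; done September 13, 2009, which is between those dates.
(5) due by September 13, 2009 + 5 days = September 18, 2009; completed September 14, 2009, before the deadline.
(6) due by October 14, 2009 + 59 days = December 12, 2009; December 17, 2009 misses that deadline by 5 days.
That is the first point of non-compliance.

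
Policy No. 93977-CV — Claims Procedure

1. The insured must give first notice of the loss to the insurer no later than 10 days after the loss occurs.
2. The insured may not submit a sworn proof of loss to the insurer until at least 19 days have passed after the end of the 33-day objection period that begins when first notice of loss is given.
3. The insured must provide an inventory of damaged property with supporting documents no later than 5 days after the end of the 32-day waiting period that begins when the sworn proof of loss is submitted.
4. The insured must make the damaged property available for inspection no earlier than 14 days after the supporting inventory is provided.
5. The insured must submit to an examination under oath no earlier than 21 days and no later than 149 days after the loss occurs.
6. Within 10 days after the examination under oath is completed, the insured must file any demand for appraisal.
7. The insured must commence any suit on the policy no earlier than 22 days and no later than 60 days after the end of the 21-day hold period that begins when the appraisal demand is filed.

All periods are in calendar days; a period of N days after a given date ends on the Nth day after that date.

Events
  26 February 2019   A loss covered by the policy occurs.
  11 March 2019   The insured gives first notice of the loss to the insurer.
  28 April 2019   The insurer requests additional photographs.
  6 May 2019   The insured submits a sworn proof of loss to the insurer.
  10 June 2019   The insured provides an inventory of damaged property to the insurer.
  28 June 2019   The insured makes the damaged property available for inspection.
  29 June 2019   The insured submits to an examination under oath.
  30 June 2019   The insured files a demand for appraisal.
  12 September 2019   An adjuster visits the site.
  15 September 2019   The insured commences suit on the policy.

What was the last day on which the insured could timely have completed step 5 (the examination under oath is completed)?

Step 5 runs from 26 February 2019, when the loss occurs. The window is 21–149 days after 26 February 2019; it closes on 25 July 2019.

25 July 2019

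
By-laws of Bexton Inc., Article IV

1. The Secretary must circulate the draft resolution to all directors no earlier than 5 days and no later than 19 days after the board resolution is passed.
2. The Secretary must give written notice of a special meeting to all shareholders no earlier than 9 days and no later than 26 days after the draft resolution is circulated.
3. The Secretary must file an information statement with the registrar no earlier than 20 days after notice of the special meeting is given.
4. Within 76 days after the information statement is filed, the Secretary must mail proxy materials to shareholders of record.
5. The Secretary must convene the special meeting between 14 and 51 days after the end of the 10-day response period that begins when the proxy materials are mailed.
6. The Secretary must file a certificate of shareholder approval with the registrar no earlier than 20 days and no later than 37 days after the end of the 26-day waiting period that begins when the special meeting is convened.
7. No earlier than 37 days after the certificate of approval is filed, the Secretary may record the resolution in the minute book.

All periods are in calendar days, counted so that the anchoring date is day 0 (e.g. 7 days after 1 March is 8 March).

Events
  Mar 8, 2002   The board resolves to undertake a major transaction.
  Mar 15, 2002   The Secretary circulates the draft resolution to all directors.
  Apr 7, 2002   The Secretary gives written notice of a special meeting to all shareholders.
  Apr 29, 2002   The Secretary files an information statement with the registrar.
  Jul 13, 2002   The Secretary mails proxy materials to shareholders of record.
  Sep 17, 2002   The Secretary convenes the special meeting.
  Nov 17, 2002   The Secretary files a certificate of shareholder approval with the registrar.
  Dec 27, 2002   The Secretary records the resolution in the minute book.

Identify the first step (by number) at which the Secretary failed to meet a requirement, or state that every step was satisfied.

(1) the permitted window runs from Mar 8, 2002 + 5 = Mar 13, 2002 to Mar 8, 2002 + 19 = Mar 27, 2002; done Mar 15, 2002, which is between those dates.
(2) the permitted window runs from Mar 15, 2002 + 9 = Mar 24, 2002 to Mar 15, 2002 + 26 = Apr 10, 2002; done Apr 7, 2002 — within the window.
(3) permitted from Apr 7, 2002 + 20 days = Apr 27, 2002 onward; done Apr 29, 2002 — permitted.
(4) due by Apr 29, 2002 + 76 days = Jul 14, 2002; done Jul 13, 2002 — timely.
(5) the permitted window runs from Jul 23, 2002 + 14 = Aug 6, 2002 to Jul 23, 2002 + 51 = Sep 12, 2002; Sep 17, 2002 is 5 days past the end of the window.

Step 5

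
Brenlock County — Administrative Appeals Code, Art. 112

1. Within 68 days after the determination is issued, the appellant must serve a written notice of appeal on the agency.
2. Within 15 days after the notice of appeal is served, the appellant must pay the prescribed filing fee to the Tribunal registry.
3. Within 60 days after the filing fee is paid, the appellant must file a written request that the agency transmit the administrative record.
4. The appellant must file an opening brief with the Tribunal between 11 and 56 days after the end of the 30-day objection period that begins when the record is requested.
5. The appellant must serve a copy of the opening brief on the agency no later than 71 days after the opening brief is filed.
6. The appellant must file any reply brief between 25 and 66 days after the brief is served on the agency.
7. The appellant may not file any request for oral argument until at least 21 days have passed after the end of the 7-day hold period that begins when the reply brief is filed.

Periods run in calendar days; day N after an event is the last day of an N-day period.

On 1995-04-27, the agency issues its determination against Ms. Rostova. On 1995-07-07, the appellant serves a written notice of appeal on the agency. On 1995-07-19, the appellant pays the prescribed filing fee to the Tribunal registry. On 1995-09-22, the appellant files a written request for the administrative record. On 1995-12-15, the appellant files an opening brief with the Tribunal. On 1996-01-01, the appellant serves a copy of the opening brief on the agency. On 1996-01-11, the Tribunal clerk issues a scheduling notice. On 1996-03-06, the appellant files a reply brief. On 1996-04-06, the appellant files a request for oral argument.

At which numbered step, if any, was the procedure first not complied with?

Step 1 — counting 68 days from 1995-04-27 (when the determination is issued) gives a deadline of 1995-07-04; 1995-07-07 misses that deadline by 3 days.
No need to go further; step 1 was not satisfied.

Step 1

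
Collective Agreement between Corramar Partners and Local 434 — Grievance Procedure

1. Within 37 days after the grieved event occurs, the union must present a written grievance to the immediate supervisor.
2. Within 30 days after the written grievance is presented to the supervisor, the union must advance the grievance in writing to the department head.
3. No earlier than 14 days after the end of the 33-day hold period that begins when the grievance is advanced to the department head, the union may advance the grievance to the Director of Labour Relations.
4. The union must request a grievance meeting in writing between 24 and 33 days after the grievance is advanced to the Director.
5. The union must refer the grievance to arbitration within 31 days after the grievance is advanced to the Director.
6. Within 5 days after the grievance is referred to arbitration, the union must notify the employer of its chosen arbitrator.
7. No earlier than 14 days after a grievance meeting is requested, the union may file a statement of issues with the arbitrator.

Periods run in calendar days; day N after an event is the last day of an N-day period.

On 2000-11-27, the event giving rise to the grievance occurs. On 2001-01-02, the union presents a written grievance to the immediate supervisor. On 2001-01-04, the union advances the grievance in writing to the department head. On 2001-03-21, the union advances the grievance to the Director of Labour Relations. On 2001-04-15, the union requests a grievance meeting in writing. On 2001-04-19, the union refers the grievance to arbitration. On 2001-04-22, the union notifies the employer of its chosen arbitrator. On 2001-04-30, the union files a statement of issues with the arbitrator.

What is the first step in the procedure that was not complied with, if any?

Step 1: 37 days after 2000-11-27 (when the grieved event occurs) is 2001-01-03; completed 2001-01-02, before the deadline.
Step 2: 30 days after 2001-01-02 (when the written grievance is presented to the supervisor) is 2001-02-01; 2001-01-04 is within that limit.
Step 3: the earliest permitted date is 14 days after 2001-02-06 (end of the 33-day hold period, which began when the grievance is advanced to the department head on 2001-01-04), i.e. 2001-02-20; done 2001-03-21 — permitted.
Step 4: the window is 24–33 days after 2001-03-21 (when the grievance is advanced to the Director), so 2001-04-14 through 2001-04-23; done 2001-04-15, which is between those dates.
Step 5: 31 days after 2001-03-21 (when the grievance is advanced to the Director) is 2001-04-21; completed 2001-04-19, before the deadline.
Step 6: 5 days after 2001-04-19 (when the grievance is referred to arbitration) is 2001-04-24; completed 2001-04-22, before the deadline.
Step 7: the earliest permitted date is 14 days after 2001-04-15 (when a grievance meeting is requested), i.e. 2001-04-29; done 2001-04-30 — permitted.

None — every step was satisfied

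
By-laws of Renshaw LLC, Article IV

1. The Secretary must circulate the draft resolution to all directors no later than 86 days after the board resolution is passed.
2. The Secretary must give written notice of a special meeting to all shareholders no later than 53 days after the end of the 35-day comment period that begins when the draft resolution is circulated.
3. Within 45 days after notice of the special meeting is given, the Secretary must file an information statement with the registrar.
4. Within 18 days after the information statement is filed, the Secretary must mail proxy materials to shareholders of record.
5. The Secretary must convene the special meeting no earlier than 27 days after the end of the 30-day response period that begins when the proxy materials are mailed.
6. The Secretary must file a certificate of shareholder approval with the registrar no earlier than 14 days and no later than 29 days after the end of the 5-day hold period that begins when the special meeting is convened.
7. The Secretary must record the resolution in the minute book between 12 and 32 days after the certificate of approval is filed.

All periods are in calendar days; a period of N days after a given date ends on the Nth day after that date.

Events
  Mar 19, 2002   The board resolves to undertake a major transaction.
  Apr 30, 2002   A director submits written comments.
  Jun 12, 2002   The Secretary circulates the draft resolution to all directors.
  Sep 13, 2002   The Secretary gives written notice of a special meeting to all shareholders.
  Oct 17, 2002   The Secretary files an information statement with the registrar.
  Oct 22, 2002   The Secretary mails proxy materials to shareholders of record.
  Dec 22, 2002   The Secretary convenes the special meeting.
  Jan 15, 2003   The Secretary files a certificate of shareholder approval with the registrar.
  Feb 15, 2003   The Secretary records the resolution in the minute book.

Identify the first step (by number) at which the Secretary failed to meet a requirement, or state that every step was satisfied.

Step 1 — counting 86 days from Mar 19, 2002 (when the board resolution is passed) gives a deadline of Jun 13, 2002; done Jun 12, 2002 — timely.
Step 2 — counting 53 days from Jul 17, 2002 (end of the 35-day comment period, which began when the draft resolution is circulated on Jun 12, 2002) gives a deadline of Sep 8, 2002; done Sep 13, 2002 — 5 days late.
The analysis stops there.

Step 2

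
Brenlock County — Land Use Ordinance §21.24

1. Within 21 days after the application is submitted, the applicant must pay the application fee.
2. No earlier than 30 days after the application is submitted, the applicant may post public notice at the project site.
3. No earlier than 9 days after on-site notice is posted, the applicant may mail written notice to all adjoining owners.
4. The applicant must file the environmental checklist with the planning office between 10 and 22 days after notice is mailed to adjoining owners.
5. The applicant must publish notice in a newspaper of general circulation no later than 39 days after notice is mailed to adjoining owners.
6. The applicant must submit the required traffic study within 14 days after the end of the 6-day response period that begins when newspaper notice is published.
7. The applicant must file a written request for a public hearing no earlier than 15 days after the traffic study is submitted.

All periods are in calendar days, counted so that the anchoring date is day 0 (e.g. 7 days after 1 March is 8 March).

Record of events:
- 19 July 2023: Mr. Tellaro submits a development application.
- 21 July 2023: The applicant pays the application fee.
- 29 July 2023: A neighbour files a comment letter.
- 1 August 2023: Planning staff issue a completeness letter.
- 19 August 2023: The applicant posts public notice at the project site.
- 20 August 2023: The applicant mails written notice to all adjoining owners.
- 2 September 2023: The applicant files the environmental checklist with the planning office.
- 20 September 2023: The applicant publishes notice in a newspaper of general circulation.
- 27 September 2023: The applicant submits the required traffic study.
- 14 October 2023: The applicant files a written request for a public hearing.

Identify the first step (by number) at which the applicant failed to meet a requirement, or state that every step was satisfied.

Step 1: 21 days after 19 July 2023 (when the application is submitted) is 9 August 2023; done 21 July 2023 — timely.
Step 2: the earliest permitted date is 30 days after 19 July 2023 (when the application is submitted), i.e. 18 August 2023; 19 August 2023 is on or after that date.
Step 3: the earliest permitted date is 9 days after 19 August 2023 (when on-site notice is posted), i.e. 28 August 2023; done 20 August 2023 — 8 days too early.
No need to go further; step 3 was not satisfied.

Step 3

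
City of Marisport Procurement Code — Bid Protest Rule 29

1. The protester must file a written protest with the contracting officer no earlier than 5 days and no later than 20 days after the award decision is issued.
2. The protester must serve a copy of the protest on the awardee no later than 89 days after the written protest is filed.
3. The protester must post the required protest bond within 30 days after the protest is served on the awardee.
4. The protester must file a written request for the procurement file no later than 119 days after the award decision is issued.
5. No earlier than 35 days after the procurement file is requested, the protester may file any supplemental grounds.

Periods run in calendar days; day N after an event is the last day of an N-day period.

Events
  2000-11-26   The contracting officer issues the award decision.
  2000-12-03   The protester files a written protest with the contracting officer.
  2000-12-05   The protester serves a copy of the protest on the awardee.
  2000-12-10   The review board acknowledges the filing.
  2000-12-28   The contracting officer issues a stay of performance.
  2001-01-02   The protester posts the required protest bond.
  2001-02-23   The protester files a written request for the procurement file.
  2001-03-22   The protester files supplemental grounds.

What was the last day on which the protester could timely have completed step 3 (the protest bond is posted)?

2001-01-04

Step 3 runs from 2000-12-05, when the protest is served on the awardee. 30 days after 2000-12-05 is 2001-01-04.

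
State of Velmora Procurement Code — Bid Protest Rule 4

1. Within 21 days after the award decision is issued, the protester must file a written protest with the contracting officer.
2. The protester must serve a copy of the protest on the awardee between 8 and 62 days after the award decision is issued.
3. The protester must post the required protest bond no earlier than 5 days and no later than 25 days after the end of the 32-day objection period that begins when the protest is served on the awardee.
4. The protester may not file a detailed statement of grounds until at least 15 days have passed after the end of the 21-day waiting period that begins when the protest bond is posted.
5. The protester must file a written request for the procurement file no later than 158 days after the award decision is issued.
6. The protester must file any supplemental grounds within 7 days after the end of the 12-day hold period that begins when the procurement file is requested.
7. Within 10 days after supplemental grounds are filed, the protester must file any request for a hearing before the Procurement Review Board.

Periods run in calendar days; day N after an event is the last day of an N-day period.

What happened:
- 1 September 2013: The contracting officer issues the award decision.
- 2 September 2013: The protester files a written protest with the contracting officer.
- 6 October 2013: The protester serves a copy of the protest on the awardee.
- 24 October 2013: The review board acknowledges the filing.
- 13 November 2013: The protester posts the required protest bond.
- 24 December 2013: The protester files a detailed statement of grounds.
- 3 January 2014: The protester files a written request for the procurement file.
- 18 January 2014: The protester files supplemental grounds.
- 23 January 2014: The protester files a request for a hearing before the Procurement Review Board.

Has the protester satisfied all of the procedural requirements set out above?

(1) due by 1 September 2013 + 21 days = 22 September 2013; completed 2 September 2013, before the deadline.
(2) the permitted window runs from 1 September 2013 + 8 = 9 September 2013 to 1 September 2013 + 62 = 2 November 2013; 6 October 2013 falls inside that range.
(3) the permitted window runs from 7 November 2013 + 5 = 12 November 2013 to 7 November 2013 + 25 = 2 December 2013; 13 November 2013 falls inside that range.
(4) permitted from 4 December 2013 + 15 days = 19 December 2013 onward; 24 December 2013 is on or after that date.
(5) due by 1 September 2013 + 158 days = 6 February 2014; 3 January 2014 is within that limit.
(6) due by 15 January 2014 + 7 days = 22 January 2014; 18 January 2014 is within that limit.
(7) due by 18 January 2014 + 10 days = 28 January 2014; completed 23 January 2014, before the deadline.

Yes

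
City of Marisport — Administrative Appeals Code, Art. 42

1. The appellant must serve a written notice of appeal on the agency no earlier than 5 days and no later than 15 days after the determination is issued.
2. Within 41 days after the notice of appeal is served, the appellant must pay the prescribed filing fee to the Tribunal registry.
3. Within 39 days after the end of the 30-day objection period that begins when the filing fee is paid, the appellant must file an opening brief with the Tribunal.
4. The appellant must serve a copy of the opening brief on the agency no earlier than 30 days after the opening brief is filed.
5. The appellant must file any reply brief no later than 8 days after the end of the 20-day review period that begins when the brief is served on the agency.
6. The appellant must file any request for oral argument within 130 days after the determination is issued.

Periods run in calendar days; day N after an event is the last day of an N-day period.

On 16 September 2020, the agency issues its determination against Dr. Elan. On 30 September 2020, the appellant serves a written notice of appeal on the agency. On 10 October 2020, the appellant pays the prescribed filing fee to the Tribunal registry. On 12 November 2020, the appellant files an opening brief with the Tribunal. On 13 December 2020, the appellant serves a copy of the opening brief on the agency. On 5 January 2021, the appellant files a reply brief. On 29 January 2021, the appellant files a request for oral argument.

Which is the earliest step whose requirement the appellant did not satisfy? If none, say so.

Step 6

Step 1 — 5 and 15 days from 16 September 2020 (when the determination is issued) are 21 September 2020 and 1 October 2020 respectively; 30 September 2020 falls inside that range.
Step 2 — counting 41 days from 30 September 2020 (when the notice of appeal is served) gives a deadline of 10 November 2020; done 10 October 2020 — timely.
Step 3 — counting 39 days from 9 November 2020 (end of the 30-day objection period, which began when the filing fee is paid on 10 October 2020) gives a deadline of 18 December 2020; 12 November 2020 is within that limit.
Step 4 — must wait 30 days from 12 November 2020 (when the opening brief is filed), so not before 12 December 2020; done 13 December 2020 — permitted.
Step 5 — counting 8 days from 2 January 2021 (end of the 20-day review period, which began when the brief is served on the agency on 13 December 2020) gives a deadline of 10 January 2021; done 5 January 2021 — timely.
Step 6 — counting 130 days from 16 September 2020 (when the determination is issued) gives a deadline of 24 January 2021; not done until 29 January 2021, 5 days after the deadline.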